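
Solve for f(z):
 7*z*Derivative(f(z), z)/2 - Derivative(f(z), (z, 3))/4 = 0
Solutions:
 f(z) = C1 + Integral(C2*airyai(14^(1/3)*z) + C3*airybi(14^(1/3)*z), z)


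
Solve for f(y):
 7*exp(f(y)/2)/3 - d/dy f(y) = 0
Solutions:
 f(y) = 2*log(-1/(C1 + 7*y)) + 2*log(6)


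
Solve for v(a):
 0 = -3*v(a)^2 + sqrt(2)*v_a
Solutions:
 v(a) = -2/(C1 + 3*sqrt(2)*a)


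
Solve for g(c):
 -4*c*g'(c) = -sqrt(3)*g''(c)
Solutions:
 g(c) = C1 + C2*erfi(sqrt(2)*3^(3/4)*c/3)


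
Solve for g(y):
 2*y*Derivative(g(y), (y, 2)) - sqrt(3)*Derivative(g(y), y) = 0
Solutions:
 g(y) = C1 + C2*y^(sqrt(3)/2 + 1)


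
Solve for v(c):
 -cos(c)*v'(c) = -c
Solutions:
 v(c) = C1 + Integral(c/cos(c), c)


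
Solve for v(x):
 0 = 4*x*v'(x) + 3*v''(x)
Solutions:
 v(x) = C1 + C2*erf(sqrt(6)*x/3)


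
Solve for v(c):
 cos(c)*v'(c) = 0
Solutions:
 v(c) = C1


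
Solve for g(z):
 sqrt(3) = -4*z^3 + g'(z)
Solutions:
 g(z) = C1 + z^4 + sqrt(3)*z


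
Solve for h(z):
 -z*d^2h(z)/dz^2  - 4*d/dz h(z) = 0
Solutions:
 h(z) = C1 + C2/z^3


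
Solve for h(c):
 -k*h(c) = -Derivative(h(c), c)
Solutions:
 h(c) = C1*exp(c*k)


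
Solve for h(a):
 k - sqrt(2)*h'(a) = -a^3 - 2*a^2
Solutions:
 h(a) = C1 + sqrt(2)*a^4/8 + sqrt(2)*a^3/3 + sqrt(2)*a*k/2


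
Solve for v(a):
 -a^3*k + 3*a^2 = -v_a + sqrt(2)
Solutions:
 v(a) = C1 + a^4*k/4 - a^3 + sqrt(2)*a


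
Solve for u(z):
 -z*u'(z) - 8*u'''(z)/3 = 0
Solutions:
 u(z) = C1 + Integral(C2*airyai(-3^(1/3)*z/2) + C3*airybi(-3^(1/3)*z/2), z)


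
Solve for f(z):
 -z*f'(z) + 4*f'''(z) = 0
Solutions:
 f(z) = C1 + Integral(C2*airyai(2^(1/3)*z/2) + C3*airybi(2^(1/3)*z/2), z)


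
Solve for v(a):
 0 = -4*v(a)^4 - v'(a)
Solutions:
 v(a) = (-3^(2/3) - 3*3^(1/6)*I)*(1/(C1 + 4*a))^(1/3)/6
 v(a) = (-3^(2/3) + 3*3^(1/6)*I)*(1/(C1 + 4*a))^(1/3)/6
 v(a) = (1/(C1 + 12*a))^(1/3)


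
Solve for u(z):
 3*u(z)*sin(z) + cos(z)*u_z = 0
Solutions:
 u(z) = C1*cos(z)^3


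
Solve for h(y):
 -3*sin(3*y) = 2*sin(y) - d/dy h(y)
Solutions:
 h(y) = C1 - 2*cos(y) - cos(3*y)


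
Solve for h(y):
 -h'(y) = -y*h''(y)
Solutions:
 h(y) = C1 + C2*y^2


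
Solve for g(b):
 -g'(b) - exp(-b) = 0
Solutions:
 g(b) = C1 + exp(-b)


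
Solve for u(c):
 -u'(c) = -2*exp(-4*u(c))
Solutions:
 u(c) = log(-I*(C1 + 8*c)^(1/4))
 u(c) = log(I*(C1 + 8*c)^(1/4))
 u(c) = log(-(C1 + 8*c)^(1/4))
 u(c) = log(C1 + 8*c)/4


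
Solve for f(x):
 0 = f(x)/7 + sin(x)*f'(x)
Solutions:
 f(x) = C1*(cos(x) + 1)^(1/14)/(cos(x) - 1)^(1/14)


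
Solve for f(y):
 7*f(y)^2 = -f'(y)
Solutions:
 f(y) = 1/(C1 + 7*y)


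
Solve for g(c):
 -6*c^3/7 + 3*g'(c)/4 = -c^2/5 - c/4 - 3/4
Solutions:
 g(c) = C1 + 2*c^4/7 - 4*c^3/45 - c^2/6 - c


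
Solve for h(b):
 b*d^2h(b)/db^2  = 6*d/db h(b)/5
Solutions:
 h(b) = C1 + C2*b^(11/5)


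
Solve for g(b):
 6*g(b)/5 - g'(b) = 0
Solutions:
 g(b) = C1*exp(6*b/5)


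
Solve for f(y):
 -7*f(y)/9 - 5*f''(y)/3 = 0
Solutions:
 f(y) = C1*sin(sqrt(105)*y/15) + C2*cos(sqrt(105)*y/15)


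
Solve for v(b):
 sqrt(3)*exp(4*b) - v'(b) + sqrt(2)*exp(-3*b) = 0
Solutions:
 v(b) = C1 + sqrt(3)*exp(4*b)/4 - sqrt(2)*exp(-3*b)/3


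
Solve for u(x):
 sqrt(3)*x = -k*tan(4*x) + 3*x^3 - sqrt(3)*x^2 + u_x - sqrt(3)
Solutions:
 u(x) = C1 - k*log(cos(4*x))/4 - 3*x^4/4 + sqrt(3)*x^3/3 + sqrt(3)*x^2/2 + sqrt(3)*x


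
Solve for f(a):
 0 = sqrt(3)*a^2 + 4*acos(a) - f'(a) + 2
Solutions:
 f(a) = C1 + sqrt(3)*a^3/3 + 4*a*acos(a) + 2*a - 4*sqrt(1 - a^2)


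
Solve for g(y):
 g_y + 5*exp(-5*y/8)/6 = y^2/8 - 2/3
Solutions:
 g(y) = C1 + y^3/24 - 2*y/3 + 4*exp(-5*y/8)/3


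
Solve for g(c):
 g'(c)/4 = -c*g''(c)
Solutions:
 g(c) = C1 + C2*c^(3/4)


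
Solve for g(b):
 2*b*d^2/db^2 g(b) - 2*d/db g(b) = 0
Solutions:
 g(b) = C1 + C2*b^2


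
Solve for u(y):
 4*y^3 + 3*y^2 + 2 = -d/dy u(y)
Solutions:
 u(y) = C1 - y^4 - y^3 - 2*y


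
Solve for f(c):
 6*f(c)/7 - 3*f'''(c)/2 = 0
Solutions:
 f(c) = C3*exp(14^(2/3)*c/7) + (C1*sin(14^(2/3)*sqrt(3)*c/14) + C2*cos(14^(2/3)*sqrt(3)*c/14))*exp(-14^(2/3)*c/14)


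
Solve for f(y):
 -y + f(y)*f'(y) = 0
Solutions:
 f(y) = -sqrt(C1 + y^2)
 f(y) = sqrt(C1 + y^2)


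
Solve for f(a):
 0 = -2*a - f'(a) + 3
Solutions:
 f(a) = C1 - a^2 + 3*a


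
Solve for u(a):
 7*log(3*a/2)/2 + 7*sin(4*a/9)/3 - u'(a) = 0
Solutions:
 u(a) = C1 + 7*a*log(a)/2 - 7*a/2 - 4*a*log(2) + a*log(6)/2 + 3*a*log(3) - 21*cos(4*a/9)/4


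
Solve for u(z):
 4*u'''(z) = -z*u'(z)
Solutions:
 u(z) = C1 + Integral(C2*airyai(-2^(1/3)*z/2) + C3*airybi(-2^(1/3)*z/2), z)


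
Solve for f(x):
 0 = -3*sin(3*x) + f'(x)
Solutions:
 f(x) = C1 - cos(3*x)


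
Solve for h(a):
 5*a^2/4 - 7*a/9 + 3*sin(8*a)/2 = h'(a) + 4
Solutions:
 h(a) = C1 + 5*a^3/12 - 7*a^2/18 - 4*a - 3*cos(8*a)/16


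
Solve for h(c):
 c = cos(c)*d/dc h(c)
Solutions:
 h(c) = C1 + Integral(c/cos(c), c)


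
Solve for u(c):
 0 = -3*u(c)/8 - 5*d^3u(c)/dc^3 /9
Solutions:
 u(c) = C3*exp(-3*5^(2/3)*c/10) + (C1*sin(3*sqrt(3)*5^(2/3)*c/20) + C2*cos(3*sqrt(3)*5^(2/3)*c/20))*exp(3*5^(2/3)*c/20)


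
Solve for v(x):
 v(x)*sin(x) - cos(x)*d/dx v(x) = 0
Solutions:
 v(x) = C1/cos(x)


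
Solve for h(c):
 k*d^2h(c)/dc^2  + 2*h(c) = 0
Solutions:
 h(c) = C1*exp(-sqrt(2)*c*sqrt(-1/k)) + C2*exp(sqrt(2)*c*sqrt(-1/k))


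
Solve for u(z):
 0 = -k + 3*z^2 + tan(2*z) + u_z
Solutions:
 u(z) = C1 + k*z - z^3 + log(cos(2*z))/2


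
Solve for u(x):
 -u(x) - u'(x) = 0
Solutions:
 u(x) = C1*exp(-x)


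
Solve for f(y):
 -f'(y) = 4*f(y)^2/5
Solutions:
 f(y) = 5/(C1 + 4*y)


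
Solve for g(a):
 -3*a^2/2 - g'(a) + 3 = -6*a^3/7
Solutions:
 g(a) = C1 + 3*a^4/14 - a^3/2 + 3*a


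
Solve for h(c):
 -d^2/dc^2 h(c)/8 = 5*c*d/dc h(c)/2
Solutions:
 h(c) = C1 + C2*erf(sqrt(10)*c)


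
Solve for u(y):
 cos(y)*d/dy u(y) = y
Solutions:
 u(y) = C1 + Integral(y/cos(y), y)


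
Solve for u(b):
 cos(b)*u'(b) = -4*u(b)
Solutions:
 u(b) = C1*(sin(b)^2 - 2*sin(b) + 1)/(sin(b)^2 + 2*sin(b) + 1)


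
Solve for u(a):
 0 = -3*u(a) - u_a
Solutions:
 u(a) = C1*exp(-3*a)


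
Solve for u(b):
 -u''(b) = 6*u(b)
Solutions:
 u(b) = C1*sin(sqrt(6)*b) + C2*cos(sqrt(6)*b)


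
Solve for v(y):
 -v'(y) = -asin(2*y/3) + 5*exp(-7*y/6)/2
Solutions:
 v(y) = C1 + y*asin(2*y/3) + sqrt(9 - 4*y^2)/2 + 15*exp(-7*y/6)/7


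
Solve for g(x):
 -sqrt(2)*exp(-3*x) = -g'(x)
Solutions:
 g(x) = C1 - sqrt(2)*exp(-3*x)/3


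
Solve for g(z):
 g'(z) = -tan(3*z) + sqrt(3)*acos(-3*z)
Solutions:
 g(z) = C1 + sqrt(3)*(z*acos(-3*z) + sqrt(1 - 9*z^2)/3) + log(cos(3*z))/3


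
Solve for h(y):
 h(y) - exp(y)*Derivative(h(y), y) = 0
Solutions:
 h(y) = C1*exp(-exp(-y))


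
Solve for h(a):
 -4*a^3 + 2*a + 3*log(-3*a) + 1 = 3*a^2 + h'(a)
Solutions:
 h(a) = C1 - a^4 - a^3 + a^2 + 3*a*log(-a) + a*(-2 + 3*log(3))


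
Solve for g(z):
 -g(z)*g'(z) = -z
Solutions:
 g(z) = -sqrt(C1 + z^2)
 g(z) = sqrt(C1 + z^2)


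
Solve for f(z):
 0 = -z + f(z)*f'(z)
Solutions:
 f(z) = -sqrt(C1 + z^2)
 f(z) = sqrt(C1 + z^2)


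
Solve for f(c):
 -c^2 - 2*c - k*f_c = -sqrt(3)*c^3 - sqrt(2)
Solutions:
 f(c) = C1 + sqrt(3)*c^4/(4*k) - c^3/(3*k) - c^2/k + sqrt(2)*c/k


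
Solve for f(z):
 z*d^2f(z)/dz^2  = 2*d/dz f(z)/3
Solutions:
 f(z) = C1 + C2*z^(5/3)


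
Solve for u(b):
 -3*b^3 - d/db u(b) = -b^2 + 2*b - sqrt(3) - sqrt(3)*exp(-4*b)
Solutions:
 u(b) = C1 - 3*b^4/4 + b^3/3 - b^2 + sqrt(3)*b - sqrt(3)*exp(-4*b)/4


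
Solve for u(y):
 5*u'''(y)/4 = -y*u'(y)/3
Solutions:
 u(y) = C1 + Integral(C2*airyai(-30^(2/3)*y/15) + C3*airybi(-30^(2/3)*y/15), y)


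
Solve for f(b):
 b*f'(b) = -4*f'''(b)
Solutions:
 f(b) = C1 + Integral(C2*airyai(-2^(1/3)*b/2) + C3*airybi(-2^(1/3)*b/2), b)


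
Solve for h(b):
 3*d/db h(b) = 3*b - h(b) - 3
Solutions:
 h(b) = C1*exp(-b/3) + 3*b - 12


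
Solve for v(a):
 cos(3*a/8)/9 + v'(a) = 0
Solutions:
 v(a) = C1 - 8*sin(3*a/8)/27


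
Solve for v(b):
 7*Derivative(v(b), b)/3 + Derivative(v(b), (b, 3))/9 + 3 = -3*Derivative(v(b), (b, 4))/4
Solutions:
 v(b) = C1 + C2*exp(b*(-8 + 8*2^(2/3)/(243*sqrt(2893849) + 413375)^(1/3) + 2^(1/3)*(243*sqrt(2893849) + 413375)^(1/3))/162)*sin(2^(1/3)*sqrt(3)*b*(-(243*sqrt(2893849) + 413375)^(1/3) + 8*2^(1/3)/(243*sqrt(2893849) + 413375)^(1/3))/162) + C3*exp(b*(-8 + 8*2^(2/3)/(243*sqrt(2893849) + 413375)^(1/3) + 2^(1/3)*(243*sqrt(2893849) + 413375)^(1/3))/162)*cos(2^(1/3)*sqrt(3)*b*(-(243*sqrt(2893849) + 413375)^(1/3) + 8*2^(1/3)/(243*sqrt(2893849) + 413375)^(1/3))/162) + C4*exp(-b*(8*2^(2/3)/(243*sqrt(2893849) + 413375)^(1/3) + 4 + 2^(1/3)*(243*sqrt(2893849) + 413375)^(1/3))/81) - 9*b/7


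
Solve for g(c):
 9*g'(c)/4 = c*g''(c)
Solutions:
 g(c) = C1 + C2*c^(13/4)


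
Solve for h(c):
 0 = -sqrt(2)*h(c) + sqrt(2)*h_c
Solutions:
 h(c) = C1*exp(c)


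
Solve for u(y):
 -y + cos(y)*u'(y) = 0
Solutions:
 u(y) = C1 + Integral(y/cos(y), y)


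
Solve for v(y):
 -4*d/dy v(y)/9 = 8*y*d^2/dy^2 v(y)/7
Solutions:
 v(y) = C1 + C2*y^(11/18)


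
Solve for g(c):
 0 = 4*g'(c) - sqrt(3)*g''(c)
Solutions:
 g(c) = C1 + C2*exp(4*sqrt(3)*c/3)


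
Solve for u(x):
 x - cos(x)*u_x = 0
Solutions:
 u(x) = C1 + Integral(x/cos(x), x)


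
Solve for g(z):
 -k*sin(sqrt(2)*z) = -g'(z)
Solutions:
 g(z) = C1 - sqrt(2)*k*cos(sqrt(2)*z)/2


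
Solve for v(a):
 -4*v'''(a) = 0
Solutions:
 v(a) = C1 + C2*a + C3*a^2


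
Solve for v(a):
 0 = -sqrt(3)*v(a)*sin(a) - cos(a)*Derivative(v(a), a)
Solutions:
 v(a) = C1*cos(a)^(sqrt(3))


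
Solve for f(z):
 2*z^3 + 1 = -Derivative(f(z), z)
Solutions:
 f(z) = C1 - z^4/2 - z


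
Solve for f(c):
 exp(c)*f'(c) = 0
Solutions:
 f(c) = C1


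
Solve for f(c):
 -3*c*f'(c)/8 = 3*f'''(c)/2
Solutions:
 f(c) = C1 + Integral(C2*airyai(-2^(1/3)*c/2) + C3*airybi(-2^(1/3)*c/2), c)


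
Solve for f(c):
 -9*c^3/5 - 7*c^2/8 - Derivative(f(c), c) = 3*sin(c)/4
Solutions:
 f(c) = C1 - 9*c^4/20 - 7*c^3/24 + 3*cos(c)/4


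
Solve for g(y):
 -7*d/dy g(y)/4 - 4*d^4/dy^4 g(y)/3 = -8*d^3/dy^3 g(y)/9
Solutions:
 g(y) = C1 + C2*exp(y*(32*2^(2/3)/(27*sqrt(310737) + 15053)^(1/3) + 16 + 2^(1/3)*(27*sqrt(310737) + 15053)^(1/3))/72)*sin(2^(1/3)*sqrt(3)*y*(-(27*sqrt(310737) + 15053)^(1/3) + 32*2^(1/3)/(27*sqrt(310737) + 15053)^(1/3))/72) + C3*exp(y*(32*2^(2/3)/(27*sqrt(310737) + 15053)^(1/3) + 16 + 2^(1/3)*(27*sqrt(310737) + 15053)^(1/3))/72)*cos(2^(1/3)*sqrt(3)*y*(-(27*sqrt(310737) + 15053)^(1/3) + 32*2^(1/3)/(27*sqrt(310737) + 15053)^(1/3))/72) + C4*exp(y*(-2^(1/3)*(27*sqrt(310737) + 15053)^(1/3) - 32*2^(2/3)/(27*sqrt(310737) + 15053)^(1/3) + 8)/36)


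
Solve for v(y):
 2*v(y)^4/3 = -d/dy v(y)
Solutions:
 v(y) = (-1 - sqrt(3)*I)*(1/(C1 + 2*y))^(1/3)/2
 v(y) = (-1 + sqrt(3)*I)*(1/(C1 + 2*y))^(1/3)/2
 v(y) = (1/(C1 + 2*y))^(1/3)


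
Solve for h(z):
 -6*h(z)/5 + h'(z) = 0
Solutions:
 h(z) = C1*exp(6*z/5)


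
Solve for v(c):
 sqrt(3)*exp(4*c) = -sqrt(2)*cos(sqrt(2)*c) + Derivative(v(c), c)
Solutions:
 v(c) = C1 + sqrt(3)*exp(4*c)/4 + sin(sqrt(2)*c)


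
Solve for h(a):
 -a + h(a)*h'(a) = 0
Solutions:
 h(a) = -sqrt(C1 + a^2)
 h(a) = sqrt(C1 + a^2)


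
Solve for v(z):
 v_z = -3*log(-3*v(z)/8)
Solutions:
 Integral(1/(log(-_y) - 3*log(2) + log(3)), (_y, v(z)))/3 = C1 - z


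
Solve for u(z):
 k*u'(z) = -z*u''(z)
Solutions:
 u(z) = C1 + z^(1 - re(k))*(C2*sin(log(z)*Abs(im(k))) + C3*cos(log(z)*im(k)))


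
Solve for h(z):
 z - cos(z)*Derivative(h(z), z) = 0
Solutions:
 h(z) = C1 + Integral(z/cos(z), z)


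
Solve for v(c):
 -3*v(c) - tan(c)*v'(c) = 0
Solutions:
 v(c) = C1/sin(c)^3


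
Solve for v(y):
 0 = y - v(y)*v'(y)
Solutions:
 v(y) = -sqrt(C1 + y^2)
 v(y) = sqrt(C1 + y^2)


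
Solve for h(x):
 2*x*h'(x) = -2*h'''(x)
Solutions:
 h(x) = C1 + Integral(C2*airyai(-x) + C3*airybi(-x), x)


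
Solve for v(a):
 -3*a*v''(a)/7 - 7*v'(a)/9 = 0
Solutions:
 v(a) = C1 + C2/a^(22/27)


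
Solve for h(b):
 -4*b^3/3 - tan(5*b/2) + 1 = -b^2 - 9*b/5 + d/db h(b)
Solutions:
 h(b) = C1 - b^4/3 + b^3/3 + 9*b^2/10 + b + 2*log(cos(5*b/2))/5


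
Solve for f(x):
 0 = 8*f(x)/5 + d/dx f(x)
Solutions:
 f(x) = C1*exp(-8*x/5)


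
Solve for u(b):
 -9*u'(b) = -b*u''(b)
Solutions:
 u(b) = C1 + C2*b^10


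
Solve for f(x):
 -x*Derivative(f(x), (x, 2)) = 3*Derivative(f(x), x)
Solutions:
 f(x) = C1 + C2/x^2


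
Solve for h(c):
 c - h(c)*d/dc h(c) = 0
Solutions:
 h(c) = -sqrt(C1 + c^2)
 h(c) = sqrt(C1 + c^2)


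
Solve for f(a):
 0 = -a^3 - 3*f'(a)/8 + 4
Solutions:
 f(a) = C1 - 2*a^4/3 + 32*a/3


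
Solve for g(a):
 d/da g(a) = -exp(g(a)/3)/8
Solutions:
 g(a) = 3*log(1/(C1 + a)) + 3*log(24)


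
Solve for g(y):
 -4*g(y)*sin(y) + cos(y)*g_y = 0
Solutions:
 g(y) = C1/cos(y)^4


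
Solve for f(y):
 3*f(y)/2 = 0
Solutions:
 f(y) = 0


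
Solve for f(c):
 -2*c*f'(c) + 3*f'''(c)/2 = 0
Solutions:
 f(c) = C1 + Integral(C2*airyai(6^(2/3)*c/3) + C3*airybi(6^(2/3)*c/3), c)


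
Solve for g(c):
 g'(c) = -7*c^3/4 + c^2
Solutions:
 g(c) = C1 - 7*c^4/16 + c^3/3


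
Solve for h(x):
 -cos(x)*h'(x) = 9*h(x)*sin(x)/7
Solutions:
 h(x) = C1*cos(x)^(9/7)


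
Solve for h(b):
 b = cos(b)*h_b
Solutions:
 h(b) = C1 + Integral(b/cos(b), b)


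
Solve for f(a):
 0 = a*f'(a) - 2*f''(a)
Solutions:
 f(a) = C1 + C2*erfi(a/2)


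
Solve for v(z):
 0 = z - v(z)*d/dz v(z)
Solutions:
 v(z) = -sqrt(C1 + z^2)
 v(z) = sqrt(C1 + z^2)


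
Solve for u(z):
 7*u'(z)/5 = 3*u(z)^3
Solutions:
 u(z) = -sqrt(14)*sqrt(-1/(C1 + 15*z))/2
 u(z) = sqrt(14)*sqrt(-1/(C1 + 15*z))/2


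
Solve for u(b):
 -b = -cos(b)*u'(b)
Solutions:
 u(b) = C1 + Integral(b/cos(b), b)


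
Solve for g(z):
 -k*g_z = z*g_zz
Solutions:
 g(z) = C1 + z^(1 - re(k))*(C2*sin(log(z)*Abs(im(k))) + C3*cos(log(z)*im(k)))


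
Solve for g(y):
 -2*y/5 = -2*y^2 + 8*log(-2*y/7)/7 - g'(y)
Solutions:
 g(y) = C1 - 2*y^3/3 + y^2/5 + 8*y*log(-y)/7 + 8*y*(-log(7) - 1 + log(2))/7


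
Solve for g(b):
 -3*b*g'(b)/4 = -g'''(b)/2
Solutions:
 g(b) = C1 + Integral(C2*airyai(2^(2/3)*3^(1/3)*b/2) + C3*airybi(2^(2/3)*3^(1/3)*b/2), b)


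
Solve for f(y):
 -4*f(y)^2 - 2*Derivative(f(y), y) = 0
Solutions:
 f(y) = 1/(C1 + 2*y)


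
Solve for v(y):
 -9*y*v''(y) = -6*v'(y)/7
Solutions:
 v(y) = C1 + C2*y^(23/21)


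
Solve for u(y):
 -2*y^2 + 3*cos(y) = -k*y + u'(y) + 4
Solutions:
 u(y) = C1 + k*y^2/2 - 2*y^3/3 - 4*y + 3*sin(y)


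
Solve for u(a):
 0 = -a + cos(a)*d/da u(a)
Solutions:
 u(a) = C1 + Integral(a/cos(a), a)


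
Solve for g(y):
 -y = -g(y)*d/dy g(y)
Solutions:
 g(y) = -sqrt(C1 + y^2)
 g(y) = sqrt(C1 + y^2)


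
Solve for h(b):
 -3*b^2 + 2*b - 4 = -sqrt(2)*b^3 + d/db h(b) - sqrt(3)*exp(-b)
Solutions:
 h(b) = C1 + sqrt(2)*b^4/4 - b^3 + b^2 - 4*b - sqrt(3)*exp(-b)


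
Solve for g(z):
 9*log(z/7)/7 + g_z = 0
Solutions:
 g(z) = C1 - 9*z*log(z)/7 + 9*z/7 + 9*z*log(7)/7


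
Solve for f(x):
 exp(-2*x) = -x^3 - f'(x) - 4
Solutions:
 f(x) = C1 - x^4/4 - 4*x + exp(-2*x)/2


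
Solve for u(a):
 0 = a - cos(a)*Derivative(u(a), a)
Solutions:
 u(a) = C1 + Integral(a/cos(a), a)


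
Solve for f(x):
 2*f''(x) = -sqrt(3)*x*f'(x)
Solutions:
 f(x) = C1 + C2*erf(3^(1/4)*x/2)


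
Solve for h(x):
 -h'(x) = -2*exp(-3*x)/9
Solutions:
 h(x) = C1 - 2*exp(-3*x)/27


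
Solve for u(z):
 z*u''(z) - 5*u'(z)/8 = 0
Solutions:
 u(z) = C1 + C2*z^(13/8)


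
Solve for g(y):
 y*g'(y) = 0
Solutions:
 g(y) = C1


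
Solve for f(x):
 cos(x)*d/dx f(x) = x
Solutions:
 f(x) = C1 + Integral(x/cos(x), x)


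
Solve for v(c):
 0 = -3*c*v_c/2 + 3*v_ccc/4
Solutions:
 v(c) = C1 + Integral(C2*airyai(2^(1/3)*c) + C3*airybi(2^(1/3)*c), c)


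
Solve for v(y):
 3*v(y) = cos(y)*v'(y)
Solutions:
 v(y) = C1*(sin(y) + 1)^(3/2)/(sin(y) - 1)^(3/2)


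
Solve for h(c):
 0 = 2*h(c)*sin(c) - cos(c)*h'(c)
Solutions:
 h(c) = C1/cos(c)^2


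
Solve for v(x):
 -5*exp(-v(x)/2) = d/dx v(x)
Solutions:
 v(x) = 2*log(C1 - 5*x/2)


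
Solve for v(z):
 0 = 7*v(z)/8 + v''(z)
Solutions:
 v(z) = C1*sin(sqrt(14)*z/4) + C2*cos(sqrt(14)*z/4)


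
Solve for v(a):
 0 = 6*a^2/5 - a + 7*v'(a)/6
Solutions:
 v(a) = C1 - 12*a^3/35 + 3*a^2/7


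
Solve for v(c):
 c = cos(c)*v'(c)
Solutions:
 v(c) = C1 + Integral(c/cos(c), c)


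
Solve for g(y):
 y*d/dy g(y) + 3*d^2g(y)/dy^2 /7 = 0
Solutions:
 g(y) = C1 + C2*erf(sqrt(42)*y/6)


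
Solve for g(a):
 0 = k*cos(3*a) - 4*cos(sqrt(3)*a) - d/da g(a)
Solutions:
 g(a) = C1 + k*sin(3*a)/3 - 4*sqrt(3)*sin(sqrt(3)*a)/3


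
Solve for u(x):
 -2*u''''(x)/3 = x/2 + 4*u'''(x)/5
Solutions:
 u(x) = C1 + C2*x + C3*x^2 + C4*exp(-6*x/5) - 5*x^4/192 + 25*x^3/288


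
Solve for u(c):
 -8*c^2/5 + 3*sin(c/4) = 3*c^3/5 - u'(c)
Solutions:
 u(c) = C1 + 3*c^4/20 + 8*c^3/15 + 12*cos(c/4)


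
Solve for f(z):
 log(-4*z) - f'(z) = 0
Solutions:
 f(z) = C1 + z*log(-z) + z*(-1 + 2*log(2))


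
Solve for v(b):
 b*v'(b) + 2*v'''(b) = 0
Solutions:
 v(b) = C1 + Integral(C2*airyai(-2^(2/3)*b/2) + C3*airybi(-2^(2/3)*b/2), b)


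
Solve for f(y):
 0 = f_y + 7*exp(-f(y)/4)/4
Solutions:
 f(y) = 4*log(C1 - 7*y/16)


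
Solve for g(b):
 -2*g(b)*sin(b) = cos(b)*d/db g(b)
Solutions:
 g(b) = C1*cos(b)^2


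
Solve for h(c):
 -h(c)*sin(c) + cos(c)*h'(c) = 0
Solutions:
 h(c) = C1/cos(c)


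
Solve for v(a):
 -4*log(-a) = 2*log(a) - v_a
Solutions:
 v(a) = C1 + 6*a*log(a) + 2*a*(-3 + 2*I*pi)


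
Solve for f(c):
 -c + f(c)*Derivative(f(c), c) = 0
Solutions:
 f(c) = -sqrt(C1 + c^2)
 f(c) = sqrt(C1 + c^2)


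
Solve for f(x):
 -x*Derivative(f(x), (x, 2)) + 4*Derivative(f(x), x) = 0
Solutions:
 f(x) = C1 + C2*x^5


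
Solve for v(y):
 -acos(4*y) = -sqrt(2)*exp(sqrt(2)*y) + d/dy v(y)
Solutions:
 v(y) = C1 - y*acos(4*y) + sqrt(1 - 16*y^2)/4 + exp(sqrt(2)*y)


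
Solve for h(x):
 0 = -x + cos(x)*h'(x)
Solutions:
 h(x) = C1 + Integral(x/cos(x), x)


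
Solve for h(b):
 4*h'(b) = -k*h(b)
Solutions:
 h(b) = C1*exp(-b*k/4)


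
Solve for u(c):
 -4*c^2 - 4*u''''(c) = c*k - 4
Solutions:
 u(c) = C1 + C2*c + C3*c^2 + C4*c^3 - c^6/360 - c^5*k/480 + c^4/24


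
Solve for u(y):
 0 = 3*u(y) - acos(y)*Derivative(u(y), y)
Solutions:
 u(y) = C1*exp(3*Integral(1/acos(y), y))


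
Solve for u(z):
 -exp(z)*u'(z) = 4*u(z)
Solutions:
 u(z) = C1*exp(4*exp(-z))


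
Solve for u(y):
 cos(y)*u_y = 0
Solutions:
 u(y) = C1


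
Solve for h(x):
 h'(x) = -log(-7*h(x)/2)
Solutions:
 Integral(1/(log(-_y) - log(2) + log(7)), (_y, h(x))) = C1 - x


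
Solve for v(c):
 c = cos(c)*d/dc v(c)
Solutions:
 v(c) = C1 + Integral(c/cos(c), c)


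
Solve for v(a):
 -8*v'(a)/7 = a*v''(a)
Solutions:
 v(a) = C1 + C2/a^(1/7)


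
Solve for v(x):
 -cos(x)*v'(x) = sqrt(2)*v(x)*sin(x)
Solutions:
 v(x) = C1*cos(x)^(sqrt(2))


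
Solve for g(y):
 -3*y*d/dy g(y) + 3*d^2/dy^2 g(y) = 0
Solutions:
 g(y) = C1 + C2*erfi(sqrt(2)*y/2)


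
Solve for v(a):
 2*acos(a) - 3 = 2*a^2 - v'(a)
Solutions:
 v(a) = C1 + 2*a^3/3 - 2*a*acos(a) + 3*a + 2*sqrt(1 - a^2)


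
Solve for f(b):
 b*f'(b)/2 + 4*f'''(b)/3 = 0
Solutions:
 f(b) = C1 + Integral(C2*airyai(-3^(1/3)*b/2) + C3*airybi(-3^(1/3)*b/2), b)


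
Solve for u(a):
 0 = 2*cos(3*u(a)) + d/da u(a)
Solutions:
 u(a) = -asin((C1 + exp(12*a))/(C1 - exp(12*a)))/3 + pi/3
 u(a) = asin((C1 + exp(12*a))/(C1 - exp(12*a)))/3


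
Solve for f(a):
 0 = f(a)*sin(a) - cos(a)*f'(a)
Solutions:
 f(a) = C1/cos(a)


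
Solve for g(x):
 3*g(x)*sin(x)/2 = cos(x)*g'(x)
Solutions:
 g(x) = C1/cos(x)^(3/2)


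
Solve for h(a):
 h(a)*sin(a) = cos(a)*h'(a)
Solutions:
 h(a) = C1/cos(a)


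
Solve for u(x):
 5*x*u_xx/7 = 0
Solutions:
 u(x) = C1 + C2*x


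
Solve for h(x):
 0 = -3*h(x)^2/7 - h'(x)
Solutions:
 h(x) = 7/(C1 + 3*x)


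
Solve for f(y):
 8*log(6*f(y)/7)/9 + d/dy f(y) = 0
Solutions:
 9*Integral(1/(log(_y) - log(7) + log(6)), (_y, f(y)))/8 = C1 - y


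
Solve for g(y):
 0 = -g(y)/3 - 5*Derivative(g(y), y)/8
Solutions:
 g(y) = C1*exp(-8*y/15)


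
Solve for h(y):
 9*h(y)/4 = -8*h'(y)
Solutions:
 h(y) = C1*exp(-9*y/32)


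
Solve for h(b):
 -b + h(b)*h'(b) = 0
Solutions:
 h(b) = -sqrt(C1 + b^2)
 h(b) = sqrt(C1 + b^2)


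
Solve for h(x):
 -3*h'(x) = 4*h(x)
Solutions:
 h(x) = C1*exp(-4*x/3)


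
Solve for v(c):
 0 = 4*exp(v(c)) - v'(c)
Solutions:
 v(c) = log(-1/(C1 + 4*c))


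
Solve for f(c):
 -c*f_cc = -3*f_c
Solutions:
 f(c) = C1 + C2*c^4


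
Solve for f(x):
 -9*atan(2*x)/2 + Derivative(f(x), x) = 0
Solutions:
 f(x) = C1 + 9*x*atan(2*x)/2 - 9*log(4*x^2 + 1)/8


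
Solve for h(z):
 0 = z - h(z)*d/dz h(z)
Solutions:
 h(z) = -sqrt(C1 + z^2)
 h(z) = sqrt(C1 + z^2)


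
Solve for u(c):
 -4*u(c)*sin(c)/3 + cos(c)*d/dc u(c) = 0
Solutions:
 u(c) = C1/cos(c)^(4/3)


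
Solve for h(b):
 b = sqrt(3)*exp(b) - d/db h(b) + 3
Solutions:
 h(b) = C1 - b^2/2 + 3*b + sqrt(3)*exp(b)


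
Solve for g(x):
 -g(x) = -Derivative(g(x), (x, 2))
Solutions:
 g(x) = C1*exp(-x) + C2*exp(x)


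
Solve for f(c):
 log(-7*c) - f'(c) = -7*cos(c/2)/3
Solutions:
 f(c) = C1 + c*log(-c) - c + c*log(7) + 14*sin(c/2)/3


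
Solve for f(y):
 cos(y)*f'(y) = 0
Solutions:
 f(y) = C1


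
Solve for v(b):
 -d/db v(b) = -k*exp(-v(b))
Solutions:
 v(b) = log(C1 + b*k)


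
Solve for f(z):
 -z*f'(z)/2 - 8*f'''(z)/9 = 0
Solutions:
 f(z) = C1 + Integral(C2*airyai(-6^(2/3)*z/4) + C3*airybi(-6^(2/3)*z/4), z)


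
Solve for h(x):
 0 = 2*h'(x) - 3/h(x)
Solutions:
 h(x) = -sqrt(C1 + 3*x)
 h(x) = sqrt(C1 + 3*x)


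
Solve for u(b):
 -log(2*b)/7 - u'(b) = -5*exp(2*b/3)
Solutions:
 u(b) = C1 - b*log(b)/7 + b*(1 - log(2))/7 + 15*exp(2*b/3)/2


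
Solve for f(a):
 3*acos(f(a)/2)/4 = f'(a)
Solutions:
 Integral(1/acos(_y/2), (_y, f(a))) = C1 + 3*a/4


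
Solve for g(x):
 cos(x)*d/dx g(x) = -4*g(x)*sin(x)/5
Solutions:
 g(x) = C1*cos(x)^(4/5)


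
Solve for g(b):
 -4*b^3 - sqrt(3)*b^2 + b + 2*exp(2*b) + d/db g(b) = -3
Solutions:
 g(b) = C1 + b^4 + sqrt(3)*b^3/3 - b^2/2 - 3*b - exp(2*b)


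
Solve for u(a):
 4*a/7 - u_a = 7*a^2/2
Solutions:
 u(a) = C1 - 7*a^3/6 + 2*a^2/7


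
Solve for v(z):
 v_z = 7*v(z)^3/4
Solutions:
 v(z) = -sqrt(2)*sqrt(-1/(C1 + 7*z))
 v(z) = sqrt(2)*sqrt(-1/(C1 + 7*z))


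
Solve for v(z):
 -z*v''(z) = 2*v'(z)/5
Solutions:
 v(z) = C1 + C2*z^(3/5)


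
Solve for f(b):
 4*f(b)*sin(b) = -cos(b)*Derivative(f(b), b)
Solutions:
 f(b) = C1*cos(b)^4


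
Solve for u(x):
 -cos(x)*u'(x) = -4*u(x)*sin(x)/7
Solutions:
 u(x) = C1/cos(x)^(4/7)


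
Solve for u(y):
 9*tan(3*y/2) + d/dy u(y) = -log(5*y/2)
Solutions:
 u(y) = C1 - y*log(y) - y*log(5) + y*log(2) + y + 6*log(cos(3*y/2))


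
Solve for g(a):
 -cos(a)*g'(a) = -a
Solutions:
 g(a) = C1 + Integral(a/cos(a), a)


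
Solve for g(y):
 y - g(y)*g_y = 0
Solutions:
 g(y) = -sqrt(C1 + y^2)
 g(y) = sqrt(C1 + y^2)


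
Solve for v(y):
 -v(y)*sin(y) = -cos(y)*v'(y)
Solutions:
 v(y) = C1/cos(y)


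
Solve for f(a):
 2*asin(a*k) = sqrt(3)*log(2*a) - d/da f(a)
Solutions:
 f(a) = C1 + sqrt(3)*a*(log(a) - 1) + sqrt(3)*a*log(2) - 2*Piecewise((a*asin(a*k) + sqrt(-a^2*k^2 + 1)/k, Ne(k, 0)), (0, True))


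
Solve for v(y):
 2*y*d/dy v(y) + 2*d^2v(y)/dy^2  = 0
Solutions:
 v(y) = C1 + C2*erf(sqrt(2)*y/2)


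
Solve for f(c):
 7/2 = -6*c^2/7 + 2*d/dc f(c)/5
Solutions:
 f(c) = C1 + 5*c^3/7 + 35*c/4


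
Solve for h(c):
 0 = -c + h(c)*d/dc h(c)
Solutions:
 h(c) = -sqrt(C1 + c^2)
 h(c) = sqrt(C1 + c^2)


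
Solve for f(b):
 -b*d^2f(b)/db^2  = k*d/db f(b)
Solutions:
 f(b) = C1 + b^(1 - re(k))*(C2*sin(log(b)*Abs(im(k))) + C3*cos(log(b)*im(k)))


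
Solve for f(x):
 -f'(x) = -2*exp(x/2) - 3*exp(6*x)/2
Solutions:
 f(x) = C1 + 4*exp(x/2) + exp(6*x)/4


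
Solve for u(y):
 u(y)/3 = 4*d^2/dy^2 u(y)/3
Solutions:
 u(y) = C1*exp(-y/2) + C2*exp(y/2)


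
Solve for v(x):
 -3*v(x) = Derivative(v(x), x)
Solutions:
 v(x) = C1*exp(-3*x)


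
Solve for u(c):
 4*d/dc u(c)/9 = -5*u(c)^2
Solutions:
 u(c) = 4/(C1 + 45*c)


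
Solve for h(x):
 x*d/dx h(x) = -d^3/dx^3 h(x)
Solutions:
 h(x) = C1 + Integral(C2*airyai(-x) + C3*airybi(-x), x)


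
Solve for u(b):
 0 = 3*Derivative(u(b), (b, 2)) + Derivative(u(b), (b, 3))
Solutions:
 u(b) = C1 + C2*b + C3*exp(-3*b)


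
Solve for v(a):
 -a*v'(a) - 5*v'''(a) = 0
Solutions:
 v(a) = C1 + Integral(C2*airyai(-5^(2/3)*a/5) + C3*airybi(-5^(2/3)*a/5), a)


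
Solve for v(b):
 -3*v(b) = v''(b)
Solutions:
 v(b) = C1*sin(sqrt(3)*b) + C2*cos(sqrt(3)*b)


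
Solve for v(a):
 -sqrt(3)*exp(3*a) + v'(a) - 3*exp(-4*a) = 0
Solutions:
 v(a) = C1 + sqrt(3)*exp(3*a)/3 - 3*exp(-4*a)/4


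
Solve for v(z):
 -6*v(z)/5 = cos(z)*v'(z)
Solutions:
 v(z) = C1*(sin(z) - 1)^(3/5)/(sin(z) + 1)^(3/5)


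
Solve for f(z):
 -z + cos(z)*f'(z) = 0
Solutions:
 f(z) = C1 + Integral(z/cos(z), z)


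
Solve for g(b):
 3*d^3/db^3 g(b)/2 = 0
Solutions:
 g(b) = C1 + C2*b + C3*b^2


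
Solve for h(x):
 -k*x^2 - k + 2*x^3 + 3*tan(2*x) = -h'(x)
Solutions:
 h(x) = C1 + k*x^3/3 + k*x - x^4/2 + 3*log(cos(2*x))/2


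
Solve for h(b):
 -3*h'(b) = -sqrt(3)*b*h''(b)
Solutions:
 h(b) = C1 + C2*b^(1 + sqrt(3))


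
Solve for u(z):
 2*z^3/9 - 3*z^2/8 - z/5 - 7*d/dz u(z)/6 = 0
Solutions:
 u(z) = C1 + z^4/21 - 3*z^3/28 - 3*z^2/35


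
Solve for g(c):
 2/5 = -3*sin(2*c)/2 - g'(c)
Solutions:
 g(c) = C1 - 2*c/5 + 3*cos(2*c)/4


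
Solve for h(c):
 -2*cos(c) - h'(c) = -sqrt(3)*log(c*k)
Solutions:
 h(c) = C1 + sqrt(3)*c*(log(c*k) - 1) - 2*sin(c)


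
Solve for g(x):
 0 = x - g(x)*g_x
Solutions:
 g(x) = -sqrt(C1 + x^2)
 g(x) = sqrt(C1 + x^2)


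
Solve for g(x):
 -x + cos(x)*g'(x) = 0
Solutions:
 g(x) = C1 + Integral(x/cos(x), x)


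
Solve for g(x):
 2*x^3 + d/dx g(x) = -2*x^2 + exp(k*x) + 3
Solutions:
 g(x) = C1 - x^4/2 - 2*x^3/3 + 3*x + exp(k*x)/k


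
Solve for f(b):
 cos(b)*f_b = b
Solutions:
 f(b) = C1 + Integral(b/cos(b), b)


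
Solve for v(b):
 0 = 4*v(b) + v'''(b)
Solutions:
 v(b) = C3*exp(-2^(2/3)*b) + (C1*sin(2^(2/3)*sqrt(3)*b/2) + C2*cos(2^(2/3)*sqrt(3)*b/2))*exp(2^(2/3)*b/2)


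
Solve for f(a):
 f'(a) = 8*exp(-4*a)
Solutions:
 f(a) = C1 - 2*exp(-4*a)


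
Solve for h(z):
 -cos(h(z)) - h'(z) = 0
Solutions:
 h(z) = pi - asin((C1 + exp(2*z))/(C1 - exp(2*z)))
 h(z) = asin((C1 + exp(2*z))/(C1 - exp(2*z)))


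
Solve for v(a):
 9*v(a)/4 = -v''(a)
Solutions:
 v(a) = C1*sin(3*a/2) + C2*cos(3*a/2)


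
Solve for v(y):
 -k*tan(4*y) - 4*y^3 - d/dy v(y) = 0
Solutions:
 v(y) = C1 + k*log(cos(4*y))/4 - y^4


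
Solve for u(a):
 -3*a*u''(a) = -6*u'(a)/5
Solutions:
 u(a) = C1 + C2*a^(7/5)


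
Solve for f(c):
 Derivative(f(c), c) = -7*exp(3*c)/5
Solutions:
 f(c) = C1 - 7*exp(3*c)/15


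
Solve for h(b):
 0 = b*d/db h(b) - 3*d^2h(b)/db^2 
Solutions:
 h(b) = C1 + C2*erfi(sqrt(6)*b/6)


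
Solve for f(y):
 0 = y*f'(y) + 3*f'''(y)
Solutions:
 f(y) = C1 + Integral(C2*airyai(-3^(2/3)*y/3) + C3*airybi(-3^(2/3)*y/3), y)


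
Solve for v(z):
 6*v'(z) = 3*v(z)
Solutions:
 v(z) = C1*exp(z/2)


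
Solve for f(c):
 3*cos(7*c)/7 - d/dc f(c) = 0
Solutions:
 f(c) = C1 + 3*sin(7*c)/49


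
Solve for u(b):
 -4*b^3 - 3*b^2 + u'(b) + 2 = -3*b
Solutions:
 u(b) = C1 + b^4 + b^3 - 3*b^2/2 - 2*b


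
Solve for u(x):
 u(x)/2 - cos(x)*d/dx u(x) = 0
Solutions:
 u(x) = C1*(sin(x) + 1)^(1/4)/(sin(x) - 1)^(1/4)


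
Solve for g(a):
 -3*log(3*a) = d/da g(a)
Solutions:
 g(a) = C1 - 3*a*log(a) - a*log(27) + 3*a


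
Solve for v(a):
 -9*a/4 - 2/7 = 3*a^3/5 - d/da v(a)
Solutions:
 v(a) = C1 + 3*a^4/20 + 9*a^2/8 + 2*a/7


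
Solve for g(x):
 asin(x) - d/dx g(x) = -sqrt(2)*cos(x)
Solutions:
 g(x) = C1 + x*asin(x) + sqrt(1 - x^2) + sqrt(2)*sin(x)


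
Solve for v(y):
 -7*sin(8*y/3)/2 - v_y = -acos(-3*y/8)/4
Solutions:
 v(y) = C1 + y*acos(-3*y/8)/4 + sqrt(64 - 9*y^2)/12 + 21*cos(8*y/3)/16


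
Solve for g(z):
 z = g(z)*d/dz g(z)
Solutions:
 g(z) = -sqrt(C1 + z^2)
 g(z) = sqrt(C1 + z^2)


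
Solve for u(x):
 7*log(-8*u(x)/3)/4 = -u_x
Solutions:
 4*Integral(1/(log(-_y) - log(3) + 3*log(2)), (_y, u(x)))/7 = C1 - x


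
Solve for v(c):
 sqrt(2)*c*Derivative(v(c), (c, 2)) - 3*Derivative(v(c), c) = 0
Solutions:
 v(c) = C1 + C2*c^(1 + 3*sqrt(2)/2)


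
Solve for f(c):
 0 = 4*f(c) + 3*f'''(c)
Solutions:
 f(c) = C3*exp(-6^(2/3)*c/3) + (C1*sin(2^(2/3)*3^(1/6)*c/2) + C2*cos(2^(2/3)*3^(1/6)*c/2))*exp(6^(2/3)*c/6)


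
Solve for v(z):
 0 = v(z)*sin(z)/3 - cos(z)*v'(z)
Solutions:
 v(z) = C1/cos(z)^(1/3)


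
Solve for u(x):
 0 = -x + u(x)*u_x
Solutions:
 u(x) = -sqrt(C1 + x^2)
 u(x) = sqrt(C1 + x^2)


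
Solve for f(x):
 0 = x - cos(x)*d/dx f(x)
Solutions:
 f(x) = C1 + Integral(x/cos(x), x)


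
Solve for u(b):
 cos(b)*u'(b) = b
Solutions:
 u(b) = C1 + Integral(b/cos(b), b)


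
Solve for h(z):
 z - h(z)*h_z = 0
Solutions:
 h(z) = -sqrt(C1 + z^2)
 h(z) = sqrt(C1 + z^2)


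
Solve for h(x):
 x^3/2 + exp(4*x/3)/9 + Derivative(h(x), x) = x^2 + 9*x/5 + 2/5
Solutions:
 h(x) = C1 - x^4/8 + x^3/3 + 9*x^2/10 + 2*x/5 - exp(4*x/3)/12


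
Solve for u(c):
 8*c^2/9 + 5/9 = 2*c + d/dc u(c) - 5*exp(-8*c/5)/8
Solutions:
 u(c) = C1 + 8*c^3/27 - c^2 + 5*c/9 - 25*exp(-8*c/5)/64


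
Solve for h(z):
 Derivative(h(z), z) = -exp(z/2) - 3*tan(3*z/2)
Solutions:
 h(z) = C1 - 2*exp(z/2) + 2*log(cos(3*z/2))


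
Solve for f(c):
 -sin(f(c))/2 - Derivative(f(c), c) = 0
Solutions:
 f(c) = -acos((-C1 - exp(c))/(C1 - exp(c))) + 2*pi
 f(c) = acos((-C1 - exp(c))/(C1 - exp(c)))


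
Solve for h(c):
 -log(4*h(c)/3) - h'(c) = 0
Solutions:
 Integral(1/(log(_y) - log(3) + 2*log(2)), (_y, h(c))) = C1 - c


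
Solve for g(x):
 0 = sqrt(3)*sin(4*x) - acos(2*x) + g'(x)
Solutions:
 g(x) = C1 + x*acos(2*x) - sqrt(1 - 4*x^2)/2 + sqrt(3)*cos(4*x)/4


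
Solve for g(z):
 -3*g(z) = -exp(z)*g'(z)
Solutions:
 g(z) = C1*exp(-3*exp(-z))


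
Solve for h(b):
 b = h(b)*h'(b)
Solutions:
 h(b) = -sqrt(C1 + b^2)
 h(b) = sqrt(C1 + b^2)


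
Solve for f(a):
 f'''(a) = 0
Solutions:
 f(a) = C1 + C2*a + C3*a^2


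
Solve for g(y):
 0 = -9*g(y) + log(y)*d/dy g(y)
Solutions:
 g(y) = C1*exp(9*li(y))


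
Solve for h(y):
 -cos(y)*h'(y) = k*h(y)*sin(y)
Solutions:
 h(y) = C1*exp(k*log(cos(y)))


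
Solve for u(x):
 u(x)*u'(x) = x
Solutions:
 u(x) = -sqrt(C1 + x^2)
 u(x) = sqrt(C1 + x^2)


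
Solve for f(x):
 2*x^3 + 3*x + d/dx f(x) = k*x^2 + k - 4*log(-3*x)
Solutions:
 f(x) = C1 + k*x^3/3 - x^4/2 - 3*x^2/2 + x*(k - 4*log(3) + 4) - 4*x*log(-x)


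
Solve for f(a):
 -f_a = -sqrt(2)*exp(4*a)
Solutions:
 f(a) = C1 + sqrt(2)*exp(4*a)/4


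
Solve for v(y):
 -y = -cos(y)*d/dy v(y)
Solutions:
 v(y) = C1 + Integral(y/cos(y), y)


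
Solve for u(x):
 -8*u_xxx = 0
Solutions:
 u(x) = C1 + C2*x + C3*x^2


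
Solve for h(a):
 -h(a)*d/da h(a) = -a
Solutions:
 h(a) = -sqrt(C1 + a^2)
 h(a) = sqrt(C1 + a^2)


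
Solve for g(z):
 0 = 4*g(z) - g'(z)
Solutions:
 g(z) = C1*exp(4*z)


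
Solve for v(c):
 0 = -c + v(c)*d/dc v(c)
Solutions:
 v(c) = -sqrt(C1 + c^2)
 v(c) = sqrt(C1 + c^2)


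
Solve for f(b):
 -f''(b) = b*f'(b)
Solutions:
 f(b) = C1 + C2*erf(sqrt(2)*b/2)


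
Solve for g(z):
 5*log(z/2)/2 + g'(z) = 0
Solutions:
 g(z) = C1 - 5*z*log(z)/2 + 5*z*log(2)/2 + 5*z/2


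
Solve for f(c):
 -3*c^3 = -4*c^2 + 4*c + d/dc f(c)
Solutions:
 f(c) = C1 - 3*c^4/4 + 4*c^3/3 - 2*c^2


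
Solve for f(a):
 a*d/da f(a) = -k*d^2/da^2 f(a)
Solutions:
 f(a) = C1 + C2*sqrt(k)*erf(sqrt(2)*a*sqrt(1/k)/2)


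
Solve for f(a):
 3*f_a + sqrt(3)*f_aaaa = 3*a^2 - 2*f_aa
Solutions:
 f(a) = C1 + C2*exp(-a*(-2^(2/3)*3^(1/6)*(27 + sqrt(32*sqrt(3) + 729))^(1/3) + 4*6^(1/3)/(27 + sqrt(32*sqrt(3) + 729))^(1/3))/12)*sin(a*(4*2^(1/3)*3^(5/6)/(27 + sqrt(32*sqrt(3) + 729))^(1/3) + 6^(2/3)*(27 + sqrt(32*sqrt(3) + 729))^(1/3))/12) + C3*exp(-a*(-2^(2/3)*3^(1/6)*(27 + sqrt(32*sqrt(3) + 729))^(1/3) + 4*6^(1/3)/(27 + sqrt(32*sqrt(3) + 729))^(1/3))/12)*cos(a*(4*2^(1/3)*3^(5/6)/(27 + sqrt(32*sqrt(3) + 729))^(1/3) + 6^(2/3)*(27 + sqrt(32*sqrt(3) + 729))^(1/3))/12) + C4*exp(a*(-2^(2/3)*3^(1/6)*(27 + sqrt(32*sqrt(3) + 729))^(1/3) + 4*6^(1/3)/(27 + sqrt(32*sqrt(3) + 729))^(1/3))/6) + a^3/3 - 2*a^2/3 + 8*a/9


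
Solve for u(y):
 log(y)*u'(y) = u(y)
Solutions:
 u(y) = C1*exp(li(y))


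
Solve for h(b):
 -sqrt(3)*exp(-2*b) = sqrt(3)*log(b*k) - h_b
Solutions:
 h(b) = C1 + sqrt(3)*b*log(b*k) - sqrt(3)*b - sqrt(3)*exp(-2*b)/2


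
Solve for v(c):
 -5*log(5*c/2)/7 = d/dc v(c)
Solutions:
 v(c) = C1 - 5*c*log(c)/7 - 5*c*log(5)/7 + 5*c*log(2)/7 + 5*c/7


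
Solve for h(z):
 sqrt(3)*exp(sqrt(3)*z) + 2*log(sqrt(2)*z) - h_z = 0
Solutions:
 h(z) = C1 + 2*z*log(z) + z*(-2 + log(2)) + exp(sqrt(3)*z)


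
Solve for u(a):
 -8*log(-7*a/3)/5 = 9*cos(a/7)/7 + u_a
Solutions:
 u(a) = C1 - 8*a*log(-a)/5 - 8*a*log(7)/5 + 8*a/5 + 8*a*log(3)/5 - 9*sin(a/7)


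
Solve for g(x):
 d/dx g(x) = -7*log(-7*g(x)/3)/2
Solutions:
 2*Integral(1/(log(-_y) - log(3) + log(7)), (_y, g(x)))/7 = C1 - x


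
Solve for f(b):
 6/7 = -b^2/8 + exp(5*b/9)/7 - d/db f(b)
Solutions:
 f(b) = C1 - b^3/24 - 6*b/7 + 9*exp(5*b/9)/35


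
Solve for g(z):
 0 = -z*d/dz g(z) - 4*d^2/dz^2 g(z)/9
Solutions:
 g(z) = C1 + C2*erf(3*sqrt(2)*z/4)


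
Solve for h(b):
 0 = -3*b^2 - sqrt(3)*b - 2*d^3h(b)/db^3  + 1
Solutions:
 h(b) = C1 + C2*b + C3*b^2 - b^5/40 - sqrt(3)*b^4/48 + b^3/12


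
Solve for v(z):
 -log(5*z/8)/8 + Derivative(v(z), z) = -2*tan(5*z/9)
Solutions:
 v(z) = C1 + z*log(z)/8 - 3*z*log(2)/8 - z/8 + z*log(5)/8 + 18*log(cos(5*z/9))/5


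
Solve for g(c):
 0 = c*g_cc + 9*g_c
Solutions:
 g(c) = C1 + C2/c^8


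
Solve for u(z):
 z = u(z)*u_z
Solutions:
 u(z) = -sqrt(C1 + z^2)
 u(z) = sqrt(C1 + z^2)


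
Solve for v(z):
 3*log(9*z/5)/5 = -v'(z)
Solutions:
 v(z) = C1 - 3*z*log(z)/5 - 6*z*log(3)/5 + 3*z/5 + 3*z*log(5)/5


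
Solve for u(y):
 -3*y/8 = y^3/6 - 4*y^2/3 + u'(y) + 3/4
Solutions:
 u(y) = C1 - y^4/24 + 4*y^3/9 - 3*y^2/16 - 3*y/4


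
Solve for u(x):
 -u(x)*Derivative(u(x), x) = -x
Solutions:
 u(x) = -sqrt(C1 + x^2)
 u(x) = sqrt(C1 + x^2)


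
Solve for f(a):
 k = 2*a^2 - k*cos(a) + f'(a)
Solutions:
 f(a) = C1 - 2*a^3/3 + a*k + k*sin(a)


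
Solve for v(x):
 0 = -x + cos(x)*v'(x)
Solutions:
 v(x) = C1 + Integral(x/cos(x), x)


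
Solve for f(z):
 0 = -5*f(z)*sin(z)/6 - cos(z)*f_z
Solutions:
 f(z) = C1*cos(z)^(5/6)


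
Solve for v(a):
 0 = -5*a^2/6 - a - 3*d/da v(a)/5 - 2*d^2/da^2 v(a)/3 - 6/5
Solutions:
 v(a) = C1 + C2*exp(-9*a/10) - 25*a^3/54 + 115*a^2/162 - 2608*a/729


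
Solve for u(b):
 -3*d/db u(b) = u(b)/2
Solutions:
 u(b) = C1*exp(-b/6)


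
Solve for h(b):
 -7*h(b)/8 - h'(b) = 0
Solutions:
 h(b) = C1*exp(-7*b/8)


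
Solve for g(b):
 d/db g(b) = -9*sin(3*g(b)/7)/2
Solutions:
 9*b/2 + 7*log(cos(3*g(b)/7) - 1)/6 - 7*log(cos(3*g(b)/7) + 1)/6 = C1


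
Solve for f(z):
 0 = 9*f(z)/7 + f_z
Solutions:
 f(z) = C1*exp(-9*z/7)


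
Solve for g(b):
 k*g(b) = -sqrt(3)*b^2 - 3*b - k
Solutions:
 g(b) = (-sqrt(3)*b^2 - 3*b - k)/k


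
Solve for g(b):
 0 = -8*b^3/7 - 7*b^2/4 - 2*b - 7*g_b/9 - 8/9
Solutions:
 g(b) = C1 - 18*b^4/49 - 3*b^3/4 - 9*b^2/7 - 8*b/7


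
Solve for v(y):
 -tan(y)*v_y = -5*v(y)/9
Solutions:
 v(y) = C1*sin(y)^(5/9)


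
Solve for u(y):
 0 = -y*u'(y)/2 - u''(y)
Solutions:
 u(y) = C1 + C2*erf(y/2)


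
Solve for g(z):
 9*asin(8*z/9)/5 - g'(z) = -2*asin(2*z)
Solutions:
 g(z) = C1 + 9*z*asin(8*z/9)/5 + 2*z*asin(2*z) + sqrt(1 - 4*z^2) + 9*sqrt(81 - 64*z^2)/40


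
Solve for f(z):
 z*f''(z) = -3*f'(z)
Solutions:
 f(z) = C1 + C2/z^2


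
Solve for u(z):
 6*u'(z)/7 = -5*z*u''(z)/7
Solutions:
 u(z) = C1 + C2/z^(1/5)


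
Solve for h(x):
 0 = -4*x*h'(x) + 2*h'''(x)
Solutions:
 h(x) = C1 + Integral(C2*airyai(2^(1/3)*x) + C3*airybi(2^(1/3)*x), x)


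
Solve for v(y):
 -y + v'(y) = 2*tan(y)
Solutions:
 v(y) = C1 + y^2/2 - 2*log(cos(y))


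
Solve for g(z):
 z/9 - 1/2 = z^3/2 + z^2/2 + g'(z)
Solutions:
 g(z) = C1 - z^4/8 - z^3/6 + z^2/18 - z/2


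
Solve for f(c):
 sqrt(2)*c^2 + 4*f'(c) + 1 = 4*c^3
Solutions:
 f(c) = C1 + c^4/4 - sqrt(2)*c^3/12 - c/4


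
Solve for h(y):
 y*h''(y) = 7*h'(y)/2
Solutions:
 h(y) = C1 + C2*y^(9/2)


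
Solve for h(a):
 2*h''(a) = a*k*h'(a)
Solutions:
 h(a) = Piecewise((-sqrt(pi)*C1*erf(a*sqrt(-k)/2)/sqrt(-k) - C2, (k > 0) | (k < 0)), (-C1*a - C2, True))


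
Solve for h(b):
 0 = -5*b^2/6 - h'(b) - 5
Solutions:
 h(b) = C1 - 5*b^3/18 - 5*b


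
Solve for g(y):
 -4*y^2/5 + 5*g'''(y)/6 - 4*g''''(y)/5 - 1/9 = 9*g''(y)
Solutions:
 g(y) = C1 + C2*y - y^4/135 - 2*y^3/729 + 317*y^2/328050 + (C3*sin(sqrt(25295)*y/48) + C4*cos(sqrt(25295)*y/48))*exp(25*y/48)


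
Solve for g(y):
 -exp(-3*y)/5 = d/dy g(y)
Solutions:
 g(y) = C1 + exp(-3*y)/15


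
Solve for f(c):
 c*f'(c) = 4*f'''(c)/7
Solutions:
 f(c) = C1 + Integral(C2*airyai(14^(1/3)*c/2) + C3*airybi(14^(1/3)*c/2), c)


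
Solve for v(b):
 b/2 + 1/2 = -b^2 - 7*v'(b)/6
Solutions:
 v(b) = C1 - 2*b^3/7 - 3*b^2/14 - 3*b/7


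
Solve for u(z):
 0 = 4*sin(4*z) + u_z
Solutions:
 u(z) = C1 + cos(4*z)


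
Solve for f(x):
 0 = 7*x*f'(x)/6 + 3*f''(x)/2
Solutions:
 f(x) = C1 + C2*erf(sqrt(14)*x/6)


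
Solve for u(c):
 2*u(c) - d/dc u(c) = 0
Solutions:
 u(c) = C1*exp(2*c)


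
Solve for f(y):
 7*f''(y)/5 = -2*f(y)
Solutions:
 f(y) = C1*sin(sqrt(70)*y/7) + C2*cos(sqrt(70)*y/7)


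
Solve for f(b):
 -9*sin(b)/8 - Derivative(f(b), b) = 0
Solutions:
 f(b) = C1 + 9*cos(b)/8


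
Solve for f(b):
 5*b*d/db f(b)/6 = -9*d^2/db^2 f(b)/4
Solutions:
 f(b) = C1 + C2*erf(sqrt(15)*b/9)


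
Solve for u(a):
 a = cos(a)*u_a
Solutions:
 u(a) = C1 + Integral(a/cos(a), a)


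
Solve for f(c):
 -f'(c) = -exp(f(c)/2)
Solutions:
 f(c) = 2*log(-1/(C1 + c)) + 2*log(2)


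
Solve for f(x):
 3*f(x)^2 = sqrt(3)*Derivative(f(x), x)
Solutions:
 f(x) = -1/(C1 + sqrt(3)*x)


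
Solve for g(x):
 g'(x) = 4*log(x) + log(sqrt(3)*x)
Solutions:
 g(x) = C1 + 5*x*log(x) - 5*x + x*log(3)/2


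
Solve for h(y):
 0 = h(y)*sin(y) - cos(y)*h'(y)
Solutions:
 h(y) = C1/cos(y)


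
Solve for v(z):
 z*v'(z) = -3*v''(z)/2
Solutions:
 v(z) = C1 + C2*erf(sqrt(3)*z/3)


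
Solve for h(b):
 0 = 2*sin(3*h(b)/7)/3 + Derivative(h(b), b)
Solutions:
 2*b/3 + 7*log(cos(3*h(b)/7) - 1)/6 - 7*log(cos(3*h(b)/7) + 1)/6 = C1


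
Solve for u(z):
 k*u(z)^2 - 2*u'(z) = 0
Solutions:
 u(z) = -2/(C1 + k*z)


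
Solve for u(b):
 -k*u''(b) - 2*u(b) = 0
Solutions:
 u(b) = C1*exp(-sqrt(2)*b*sqrt(-1/k)) + C2*exp(sqrt(2)*b*sqrt(-1/k))
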